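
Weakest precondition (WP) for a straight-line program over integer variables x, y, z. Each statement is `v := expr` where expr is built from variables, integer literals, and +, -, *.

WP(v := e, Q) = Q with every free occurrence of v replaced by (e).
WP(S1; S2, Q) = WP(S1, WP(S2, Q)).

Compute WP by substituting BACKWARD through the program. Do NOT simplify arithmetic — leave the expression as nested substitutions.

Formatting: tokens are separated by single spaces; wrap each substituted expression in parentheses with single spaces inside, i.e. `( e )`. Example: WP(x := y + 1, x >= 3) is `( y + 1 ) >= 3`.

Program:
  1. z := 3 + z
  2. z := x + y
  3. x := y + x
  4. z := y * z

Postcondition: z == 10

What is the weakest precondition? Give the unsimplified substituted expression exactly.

Answer: ( y * ( x + y ) ) == 10

Derivation:
post: z == 10
stmt 4: z := y * z  -- replace 1 occurrence(s) of z with (y * z)
  => ( y * z ) == 10
stmt 3: x := y + x  -- replace 0 occurrence(s) of x with (y + x)
  => ( y * z ) == 10
stmt 2: z := x + y  -- replace 1 occurrence(s) of z with (x + y)
  => ( y * ( x + y ) ) == 10
stmt 1: z := 3 + z  -- replace 0 occurrence(s) of z with (3 + z)
  => ( y * ( x + y ) ) == 10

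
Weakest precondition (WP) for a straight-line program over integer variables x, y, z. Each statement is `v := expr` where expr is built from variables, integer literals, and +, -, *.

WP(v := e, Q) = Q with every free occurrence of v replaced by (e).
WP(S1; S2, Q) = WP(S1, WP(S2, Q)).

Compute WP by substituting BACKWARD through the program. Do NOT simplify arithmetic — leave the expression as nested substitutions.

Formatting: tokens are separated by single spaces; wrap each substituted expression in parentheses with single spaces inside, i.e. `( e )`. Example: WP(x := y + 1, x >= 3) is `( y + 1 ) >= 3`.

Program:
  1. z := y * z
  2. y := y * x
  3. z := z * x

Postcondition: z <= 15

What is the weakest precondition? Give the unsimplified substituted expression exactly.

Answer: ( ( y * z ) * x ) <= 15

Derivation:
post: z <= 15
stmt 3: z := z * x  -- replace 1 occurrence(s) of z with (z * x)
  => ( z * x ) <= 15
stmt 2: y := y * x  -- replace 0 occurrence(s) of y with (y * x)
  => ( z * x ) <= 15
stmt 1: z := y * z  -- replace 1 occurrence(s) of z with (y * z)
  => ( ( y * z ) * x ) <= 15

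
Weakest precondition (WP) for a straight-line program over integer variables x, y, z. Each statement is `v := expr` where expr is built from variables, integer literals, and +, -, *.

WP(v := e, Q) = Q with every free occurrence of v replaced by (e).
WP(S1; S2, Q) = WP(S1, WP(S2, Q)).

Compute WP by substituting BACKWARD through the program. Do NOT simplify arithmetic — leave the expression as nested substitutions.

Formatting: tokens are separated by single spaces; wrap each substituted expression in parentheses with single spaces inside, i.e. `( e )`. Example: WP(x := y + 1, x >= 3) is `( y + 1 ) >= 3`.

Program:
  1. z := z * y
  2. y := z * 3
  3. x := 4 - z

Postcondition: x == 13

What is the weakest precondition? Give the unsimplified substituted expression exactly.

post: x == 13
stmt 3: x := 4 - z  -- replace 1 occurrence(s) of x with (4 - z)
  => ( 4 - z ) == 13
stmt 2: y := z * 3  -- replace 0 occurrence(s) of y with (z * 3)
  => ( 4 - z ) == 13
stmt 1: z := z * y  -- replace 1 occurrence(s) of z with (z * y)
  => ( 4 - ( z * y ) ) == 13

Answer: ( 4 - ( z * y ) ) == 13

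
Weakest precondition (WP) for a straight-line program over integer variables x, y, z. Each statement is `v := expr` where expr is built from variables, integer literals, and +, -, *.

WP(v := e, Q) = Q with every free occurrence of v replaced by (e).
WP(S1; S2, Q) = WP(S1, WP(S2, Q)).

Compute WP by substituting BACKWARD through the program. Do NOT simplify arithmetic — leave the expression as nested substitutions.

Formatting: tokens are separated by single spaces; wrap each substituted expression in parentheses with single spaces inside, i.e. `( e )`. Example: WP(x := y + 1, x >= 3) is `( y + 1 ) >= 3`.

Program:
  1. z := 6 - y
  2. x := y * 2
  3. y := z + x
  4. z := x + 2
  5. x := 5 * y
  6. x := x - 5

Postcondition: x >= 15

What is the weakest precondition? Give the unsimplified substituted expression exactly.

Answer: ( ( 5 * ( ( 6 - y ) + ( y * 2 ) ) ) - 5 ) >= 15

Derivation:
post: x >= 15
stmt 6: x := x - 5  -- replace 1 occurrence(s) of x with (x - 5)
  => ( x - 5 ) >= 15
stmt 5: x := 5 * y  -- replace 1 occurrence(s) of x with (5 * y)
  => ( ( 5 * y ) - 5 ) >= 15
stmt 4: z := x + 2  -- replace 0 occurrence(s) of z with (x + 2)
  => ( ( 5 * y ) - 5 ) >= 15
stmt 3: y := z + x  -- replace 1 occurrence(s) of y with (z + x)
  => ( ( 5 * ( z + x ) ) - 5 ) >= 15
stmt 2: x := y * 2  -- replace 1 occurrence(s) of x with (y * 2)
  => ( ( 5 * ( z + ( y * 2 ) ) ) - 5 ) >= 15
stmt 1: z := 6 - y  -- replace 1 occurrence(s) of z with (6 - y)
  => ( ( 5 * ( ( 6 - y ) + ( y * 2 ) ) ) - 5 ) >= 15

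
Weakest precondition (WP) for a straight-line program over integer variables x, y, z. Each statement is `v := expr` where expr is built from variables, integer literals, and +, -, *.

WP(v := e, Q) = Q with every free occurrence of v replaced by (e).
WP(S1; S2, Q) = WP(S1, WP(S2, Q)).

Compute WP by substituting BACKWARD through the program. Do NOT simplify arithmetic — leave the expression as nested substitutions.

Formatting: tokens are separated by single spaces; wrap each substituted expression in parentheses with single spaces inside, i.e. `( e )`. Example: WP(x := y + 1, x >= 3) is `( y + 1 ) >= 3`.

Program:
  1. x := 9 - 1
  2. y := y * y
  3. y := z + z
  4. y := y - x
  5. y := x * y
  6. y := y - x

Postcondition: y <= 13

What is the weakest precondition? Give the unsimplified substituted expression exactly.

Answer: ( ( ( 9 - 1 ) * ( ( z + z ) - ( 9 - 1 ) ) ) - ( 9 - 1 ) ) <= 13

Derivation:
post: y <= 13
stmt 6: y := y - x  -- replace 1 occurrence(s) of y with (y - x)
  => ( y - x ) <= 13
stmt 5: y := x * y  -- replace 1 occurrence(s) of y with (x * y)
  => ( ( x * y ) - x ) <= 13
stmt 4: y := y - x  -- replace 1 occurrence(s) of y with (y - x)
  => ( ( x * ( y - x ) ) - x ) <= 13
stmt 3: y := z + z  -- replace 1 occurrence(s) of y with (z + z)
  => ( ( x * ( ( z + z ) - x ) ) - x ) <= 13
stmt 2: y := y * y  -- replace 0 occurrence(s) of y with (y * y)
  => ( ( x * ( ( z + z ) - x ) ) - x ) <= 13
stmt 1: x := 9 - 1  -- replace 3 occurrence(s) of x with (9 - 1)
  => ( ( ( 9 - 1 ) * ( ( z + z ) - ( 9 - 1 ) ) ) - ( 9 - 1 ) ) <= 13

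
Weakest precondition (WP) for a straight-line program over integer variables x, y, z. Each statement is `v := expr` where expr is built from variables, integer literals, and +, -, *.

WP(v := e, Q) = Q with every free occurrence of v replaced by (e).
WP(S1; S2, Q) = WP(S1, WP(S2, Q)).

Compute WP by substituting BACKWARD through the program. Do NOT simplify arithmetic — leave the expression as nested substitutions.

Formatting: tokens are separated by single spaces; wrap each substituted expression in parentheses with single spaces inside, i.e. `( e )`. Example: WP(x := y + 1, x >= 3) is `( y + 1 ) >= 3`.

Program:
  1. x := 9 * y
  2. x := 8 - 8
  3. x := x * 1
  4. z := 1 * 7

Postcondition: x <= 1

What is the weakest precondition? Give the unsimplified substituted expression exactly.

post: x <= 1
stmt 4: z := 1 * 7  -- replace 0 occurrence(s) of z with (1 * 7)
  => x <= 1
stmt 3: x := x * 1  -- replace 1 occurrence(s) of x with (x * 1)
  => ( x * 1 ) <= 1
stmt 2: x := 8 - 8  -- replace 1 occurrence(s) of x with (8 - 8)
  => ( ( 8 - 8 ) * 1 ) <= 1
stmt 1: x := 9 * y  -- replace 0 occurrence(s) of x with (9 * y)
  => ( ( 8 - 8 ) * 1 ) <= 1

Answer: ( ( 8 - 8 ) * 1 ) <= 1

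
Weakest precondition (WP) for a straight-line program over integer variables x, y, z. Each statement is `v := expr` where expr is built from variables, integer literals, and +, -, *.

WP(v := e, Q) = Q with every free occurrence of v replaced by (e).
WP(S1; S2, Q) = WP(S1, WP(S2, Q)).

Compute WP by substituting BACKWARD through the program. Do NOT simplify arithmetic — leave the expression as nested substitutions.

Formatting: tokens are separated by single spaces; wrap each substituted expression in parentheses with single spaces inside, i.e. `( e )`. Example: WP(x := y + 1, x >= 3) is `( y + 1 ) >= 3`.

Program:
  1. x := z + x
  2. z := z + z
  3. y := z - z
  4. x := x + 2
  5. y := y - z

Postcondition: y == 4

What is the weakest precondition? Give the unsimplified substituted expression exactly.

Answer: ( ( ( z + z ) - ( z + z ) ) - ( z + z ) ) == 4

Derivation:
post: y == 4
stmt 5: y := y - z  -- replace 1 occurrence(s) of y with (y - z)
  => ( y - z ) == 4
stmt 4: x := x + 2  -- replace 0 occurrence(s) of x with (x + 2)
  => ( y - z ) == 4
stmt 3: y := z - z  -- replace 1 occurrence(s) of y with (z - z)
  => ( ( z - z ) - z ) == 4
stmt 2: z := z + z  -- replace 3 occurrence(s) of z with (z + z)
  => ( ( ( z + z ) - ( z + z ) ) - ( z + z ) ) == 4
stmt 1: x := z + x  -- replace 0 occurrence(s) of x with (z + x)
  => ( ( ( z + z ) - ( z + z ) ) - ( z + z ) ) == 4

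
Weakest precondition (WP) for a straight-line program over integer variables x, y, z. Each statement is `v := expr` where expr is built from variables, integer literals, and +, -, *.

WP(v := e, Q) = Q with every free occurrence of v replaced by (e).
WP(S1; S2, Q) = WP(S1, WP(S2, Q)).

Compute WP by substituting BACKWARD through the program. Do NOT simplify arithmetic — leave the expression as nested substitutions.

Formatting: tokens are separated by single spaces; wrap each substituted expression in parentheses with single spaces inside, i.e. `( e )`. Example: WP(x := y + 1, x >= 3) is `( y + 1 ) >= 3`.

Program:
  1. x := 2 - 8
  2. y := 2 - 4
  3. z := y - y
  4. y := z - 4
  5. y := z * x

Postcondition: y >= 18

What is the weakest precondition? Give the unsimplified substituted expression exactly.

post: y >= 18
stmt 5: y := z * x  -- replace 1 occurrence(s) of y with (z * x)
  => ( z * x ) >= 18
stmt 4: y := z - 4  -- replace 0 occurrence(s) of y with (z - 4)
  => ( z * x ) >= 18
stmt 3: z := y - y  -- replace 1 occurrence(s) of z with (y - y)
  => ( ( y - y ) * x ) >= 18
stmt 2: y := 2 - 4  -- replace 2 occurrence(s) of y with (2 - 4)
  => ( ( ( 2 - 4 ) - ( 2 - 4 ) ) * x ) >= 18
stmt 1: x := 2 - 8  -- replace 1 occurrence(s) of x with (2 - 8)
  => ( ( ( 2 - 4 ) - ( 2 - 4 ) ) * ( 2 - 8 ) ) >= 18

Answer: ( ( ( 2 - 4 ) - ( 2 - 4 ) ) * ( 2 - 8 ) ) >= 18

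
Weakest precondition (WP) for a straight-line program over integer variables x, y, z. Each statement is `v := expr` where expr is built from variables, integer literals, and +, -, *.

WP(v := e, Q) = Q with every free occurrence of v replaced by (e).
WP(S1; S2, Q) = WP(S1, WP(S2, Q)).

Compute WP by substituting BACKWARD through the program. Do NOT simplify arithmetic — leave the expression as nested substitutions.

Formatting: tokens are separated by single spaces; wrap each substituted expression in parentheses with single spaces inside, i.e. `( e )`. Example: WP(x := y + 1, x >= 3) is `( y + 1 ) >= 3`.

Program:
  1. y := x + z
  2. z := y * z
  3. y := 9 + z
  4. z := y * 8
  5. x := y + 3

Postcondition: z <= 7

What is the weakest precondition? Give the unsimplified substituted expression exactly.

post: z <= 7
stmt 5: x := y + 3  -- replace 0 occurrence(s) of x with (y + 3)
  => z <= 7
stmt 4: z := y * 8  -- replace 1 occurrence(s) of z with (y * 8)
  => ( y * 8 ) <= 7
stmt 3: y := 9 + z  -- replace 1 occurrence(s) of y with (9 + z)
  => ( ( 9 + z ) * 8 ) <= 7
stmt 2: z := y * z  -- replace 1 occurrence(s) of z with (y * z)
  => ( ( 9 + ( y * z ) ) * 8 ) <= 7
stmt 1: y := x + z  -- replace 1 occurrence(s) of y with (x + z)
  => ( ( 9 + ( ( x + z ) * z ) ) * 8 ) <= 7

Answer: ( ( 9 + ( ( x + z ) * z ) ) * 8 ) <= 7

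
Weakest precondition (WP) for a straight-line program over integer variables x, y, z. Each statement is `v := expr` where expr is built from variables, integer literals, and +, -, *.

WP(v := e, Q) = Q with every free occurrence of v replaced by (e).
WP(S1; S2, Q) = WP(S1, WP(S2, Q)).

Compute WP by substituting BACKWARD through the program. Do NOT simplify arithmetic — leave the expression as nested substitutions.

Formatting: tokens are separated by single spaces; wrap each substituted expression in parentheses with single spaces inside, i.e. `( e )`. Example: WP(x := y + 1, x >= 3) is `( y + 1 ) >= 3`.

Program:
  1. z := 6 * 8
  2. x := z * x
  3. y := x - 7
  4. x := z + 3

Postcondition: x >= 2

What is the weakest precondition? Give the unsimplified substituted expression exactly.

Answer: ( ( 6 * 8 ) + 3 ) >= 2

Derivation:
post: x >= 2
stmt 4: x := z + 3  -- replace 1 occurrence(s) of x with (z + 3)
  => ( z + 3 ) >= 2
stmt 3: y := x - 7  -- replace 0 occurrence(s) of y with (x - 7)
  => ( z + 3 ) >= 2
stmt 2: x := z * x  -- replace 0 occurrence(s) of x with (z * x)
  => ( z + 3 ) >= 2
stmt 1: z := 6 * 8  -- replace 1 occurrence(s) of z with (6 * 8)
  => ( ( 6 * 8 ) + 3 ) >= 2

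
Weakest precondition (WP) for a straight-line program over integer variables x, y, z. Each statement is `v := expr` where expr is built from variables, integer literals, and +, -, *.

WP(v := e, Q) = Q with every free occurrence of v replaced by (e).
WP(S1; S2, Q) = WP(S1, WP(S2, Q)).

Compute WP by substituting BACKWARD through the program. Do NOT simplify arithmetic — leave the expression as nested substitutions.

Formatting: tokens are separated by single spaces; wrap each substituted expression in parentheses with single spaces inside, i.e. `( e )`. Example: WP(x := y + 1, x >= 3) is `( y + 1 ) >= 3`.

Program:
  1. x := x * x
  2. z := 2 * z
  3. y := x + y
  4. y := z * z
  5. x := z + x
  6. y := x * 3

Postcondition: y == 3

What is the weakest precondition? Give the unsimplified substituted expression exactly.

post: y == 3
stmt 6: y := x * 3  -- replace 1 occurrence(s) of y with (x * 3)
  => ( x * 3 ) == 3
stmt 5: x := z + x  -- replace 1 occurrence(s) of x with (z + x)
  => ( ( z + x ) * 3 ) == 3
stmt 4: y := z * z  -- replace 0 occurrence(s) of y with (z * z)
  => ( ( z + x ) * 3 ) == 3
stmt 3: y := x + y  -- replace 0 occurrence(s) of y with (x + y)
  => ( ( z + x ) * 3 ) == 3
stmt 2: z := 2 * z  -- replace 1 occurrence(s) of z with (2 * z)
  => ( ( ( 2 * z ) + x ) * 3 ) == 3
stmt 1: x := x * x  -- replace 1 occurrence(s) of x with (x * x)
  => ( ( ( 2 * z ) + ( x * x ) ) * 3 ) == 3

Answer: ( ( ( 2 * z ) + ( x * x ) ) * 3 ) == 3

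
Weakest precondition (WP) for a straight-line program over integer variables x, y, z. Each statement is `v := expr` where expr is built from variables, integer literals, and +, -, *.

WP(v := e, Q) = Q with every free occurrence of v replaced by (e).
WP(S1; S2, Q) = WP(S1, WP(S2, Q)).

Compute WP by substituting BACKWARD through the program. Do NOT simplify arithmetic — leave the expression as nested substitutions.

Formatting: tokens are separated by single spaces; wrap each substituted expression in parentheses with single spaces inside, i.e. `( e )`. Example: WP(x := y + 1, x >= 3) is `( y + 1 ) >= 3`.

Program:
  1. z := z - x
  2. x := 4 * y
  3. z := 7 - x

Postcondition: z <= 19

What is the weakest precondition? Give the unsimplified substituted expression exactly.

Answer: ( 7 - ( 4 * y ) ) <= 19

Derivation:
post: z <= 19
stmt 3: z := 7 - x  -- replace 1 occurrence(s) of z with (7 - x)
  => ( 7 - x ) <= 19
stmt 2: x := 4 * y  -- replace 1 occurrence(s) of x with (4 * y)
  => ( 7 - ( 4 * y ) ) <= 19
stmt 1: z := z - x  -- replace 0 occurrence(s) of z with (z - x)
  => ( 7 - ( 4 * y ) ) <= 19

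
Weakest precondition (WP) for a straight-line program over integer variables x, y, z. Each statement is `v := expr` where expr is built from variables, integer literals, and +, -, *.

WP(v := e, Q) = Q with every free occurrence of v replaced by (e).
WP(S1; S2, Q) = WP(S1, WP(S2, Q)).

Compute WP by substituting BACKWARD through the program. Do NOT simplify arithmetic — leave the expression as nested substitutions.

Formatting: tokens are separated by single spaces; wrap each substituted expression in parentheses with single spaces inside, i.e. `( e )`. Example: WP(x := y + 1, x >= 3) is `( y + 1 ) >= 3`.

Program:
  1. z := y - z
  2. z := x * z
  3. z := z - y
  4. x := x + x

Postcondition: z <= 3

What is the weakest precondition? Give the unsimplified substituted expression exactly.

Answer: ( ( x * ( y - z ) ) - y ) <= 3

Derivation:
post: z <= 3
stmt 4: x := x + x  -- replace 0 occurrence(s) of x with (x + x)
  => z <= 3
stmt 3: z := z - y  -- replace 1 occurrence(s) of z with (z - y)
  => ( z - y ) <= 3
stmt 2: z := x * z  -- replace 1 occurrence(s) of z with (x * z)
  => ( ( x * z ) - y ) <= 3
stmt 1: z := y - z  -- replace 1 occurrence(s) of z with (y - z)
  => ( ( x * ( y - z ) ) - y ) <= 3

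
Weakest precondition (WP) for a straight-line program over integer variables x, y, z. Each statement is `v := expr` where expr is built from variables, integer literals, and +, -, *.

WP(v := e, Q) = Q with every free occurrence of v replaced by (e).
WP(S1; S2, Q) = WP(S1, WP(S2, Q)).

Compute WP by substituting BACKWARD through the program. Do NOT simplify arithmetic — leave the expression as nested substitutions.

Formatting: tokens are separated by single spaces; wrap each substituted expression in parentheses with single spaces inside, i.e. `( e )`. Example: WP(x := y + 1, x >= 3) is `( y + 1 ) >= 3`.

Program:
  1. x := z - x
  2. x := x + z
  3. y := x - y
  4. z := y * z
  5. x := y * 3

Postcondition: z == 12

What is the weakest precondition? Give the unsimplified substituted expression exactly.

Answer: ( ( ( ( z - x ) + z ) - y ) * z ) == 12

Derivation:
post: z == 12
stmt 5: x := y * 3  -- replace 0 occurrence(s) of x with (y * 3)
  => z == 12
stmt 4: z := y * z  -- replace 1 occurrence(s) of z with (y * z)
  => ( y * z ) == 12
stmt 3: y := x - y  -- replace 1 occurrence(s) of y with (x - y)
  => ( ( x - y ) * z ) == 12
stmt 2: x := x + z  -- replace 1 occurrence(s) of x with (x + z)
  => ( ( ( x + z ) - y ) * z ) == 12
stmt 1: x := z - x  -- replace 1 occurrence(s) of x with (z - x)
  => ( ( ( ( z - x ) + z ) - y ) * z ) == 12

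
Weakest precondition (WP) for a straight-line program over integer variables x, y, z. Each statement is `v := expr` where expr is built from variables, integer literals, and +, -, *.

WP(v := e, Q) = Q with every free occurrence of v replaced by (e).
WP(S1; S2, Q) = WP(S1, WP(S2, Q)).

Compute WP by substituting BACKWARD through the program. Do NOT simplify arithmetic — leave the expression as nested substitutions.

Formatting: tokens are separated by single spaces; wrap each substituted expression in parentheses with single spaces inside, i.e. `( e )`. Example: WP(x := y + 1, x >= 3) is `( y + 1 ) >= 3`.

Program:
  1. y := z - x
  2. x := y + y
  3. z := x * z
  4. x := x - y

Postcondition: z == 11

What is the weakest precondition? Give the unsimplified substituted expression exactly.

post: z == 11
stmt 4: x := x - y  -- replace 0 occurrence(s) of x with (x - y)
  => z == 11
stmt 3: z := x * z  -- replace 1 occurrence(s) of z with (x * z)
  => ( x * z ) == 11
stmt 2: x := y + y  -- replace 1 occurrence(s) of x with (y + y)
  => ( ( y + y ) * z ) == 11
stmt 1: y := z - x  -- replace 2 occurrence(s) of y with (z - x)
  => ( ( ( z - x ) + ( z - x ) ) * z ) == 11

Answer: ( ( ( z - x ) + ( z - x ) ) * z ) == 11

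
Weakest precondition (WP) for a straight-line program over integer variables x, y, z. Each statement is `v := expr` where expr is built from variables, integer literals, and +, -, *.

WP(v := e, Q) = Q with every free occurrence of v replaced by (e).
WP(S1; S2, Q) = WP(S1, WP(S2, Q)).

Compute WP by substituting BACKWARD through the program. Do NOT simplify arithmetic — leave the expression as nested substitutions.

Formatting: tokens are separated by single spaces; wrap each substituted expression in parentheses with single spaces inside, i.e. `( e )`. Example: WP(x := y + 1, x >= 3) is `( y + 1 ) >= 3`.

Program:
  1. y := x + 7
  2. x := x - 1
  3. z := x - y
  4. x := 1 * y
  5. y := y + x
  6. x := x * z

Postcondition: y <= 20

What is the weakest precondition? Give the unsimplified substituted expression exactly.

post: y <= 20
stmt 6: x := x * z  -- replace 0 occurrence(s) of x with (x * z)
  => y <= 20
stmt 5: y := y + x  -- replace 1 occurrence(s) of y with (y + x)
  => ( y + x ) <= 20
stmt 4: x := 1 * y  -- replace 1 occurrence(s) of x with (1 * y)
  => ( y + ( 1 * y ) ) <= 20
stmt 3: z := x - y  -- replace 0 occurrence(s) of z with (x - y)
  => ( y + ( 1 * y ) ) <= 20
stmt 2: x := x - 1  -- replace 0 occurrence(s) of x with (x - 1)
  => ( y + ( 1 * y ) ) <= 20
stmt 1: y := x + 7  -- replace 2 occurrence(s) of y with (x + 7)
  => ( ( x + 7 ) + ( 1 * ( x + 7 ) ) ) <= 20

Answer: ( ( x + 7 ) + ( 1 * ( x + 7 ) ) ) <= 20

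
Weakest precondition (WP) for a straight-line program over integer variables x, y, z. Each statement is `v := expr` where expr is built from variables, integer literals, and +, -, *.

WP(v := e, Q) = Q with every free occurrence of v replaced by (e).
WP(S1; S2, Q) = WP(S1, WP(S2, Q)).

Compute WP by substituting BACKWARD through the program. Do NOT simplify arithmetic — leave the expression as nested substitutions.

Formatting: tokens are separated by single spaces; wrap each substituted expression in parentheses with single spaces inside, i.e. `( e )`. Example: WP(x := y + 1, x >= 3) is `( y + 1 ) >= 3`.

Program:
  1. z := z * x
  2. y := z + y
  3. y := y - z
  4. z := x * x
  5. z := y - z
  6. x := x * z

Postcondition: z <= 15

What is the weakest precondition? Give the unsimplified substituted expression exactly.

post: z <= 15
stmt 6: x := x * z  -- replace 0 occurrence(s) of x with (x * z)
  => z <= 15
stmt 5: z := y - z  -- replace 1 occurrence(s) of z with (y - z)
  => ( y - z ) <= 15
stmt 4: z := x * x  -- replace 1 occurrence(s) of z with (x * x)
  => ( y - ( x * x ) ) <= 15
stmt 3: y := y - z  -- replace 1 occurrence(s) of y with (y - z)
  => ( ( y - z ) - ( x * x ) ) <= 15
stmt 2: y := z + y  -- replace 1 occurrence(s) of y with (z + y)
  => ( ( ( z + y ) - z ) - ( x * x ) ) <= 15
stmt 1: z := z * x  -- replace 2 occurrence(s) of z with (z * x)
  => ( ( ( ( z * x ) + y ) - ( z * x ) ) - ( x * x ) ) <= 15

Answer: ( ( ( ( z * x ) + y ) - ( z * x ) ) - ( x * x ) ) <= 15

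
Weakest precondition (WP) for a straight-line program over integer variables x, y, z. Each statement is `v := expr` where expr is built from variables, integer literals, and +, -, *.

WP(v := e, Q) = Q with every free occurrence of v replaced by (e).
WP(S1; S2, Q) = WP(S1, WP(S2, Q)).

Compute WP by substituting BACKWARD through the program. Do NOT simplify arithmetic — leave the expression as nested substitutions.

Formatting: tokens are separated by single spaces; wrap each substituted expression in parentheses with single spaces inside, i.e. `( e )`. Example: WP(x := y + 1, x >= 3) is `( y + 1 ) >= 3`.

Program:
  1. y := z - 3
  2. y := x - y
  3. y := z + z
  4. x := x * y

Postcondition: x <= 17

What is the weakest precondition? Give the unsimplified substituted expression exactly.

Answer: ( x * ( z + z ) ) <= 17

Derivation:
post: x <= 17
stmt 4: x := x * y  -- replace 1 occurrence(s) of x with (x * y)
  => ( x * y ) <= 17
stmt 3: y := z + z  -- replace 1 occurrence(s) of y with (z + z)
  => ( x * ( z + z ) ) <= 17
stmt 2: y := x - y  -- replace 0 occurrence(s) of y with (x - y)
  => ( x * ( z + z ) ) <= 17
stmt 1: y := z - 3  -- replace 0 occurrence(s) of y with (z - 3)
  => ( x * ( z + z ) ) <= 17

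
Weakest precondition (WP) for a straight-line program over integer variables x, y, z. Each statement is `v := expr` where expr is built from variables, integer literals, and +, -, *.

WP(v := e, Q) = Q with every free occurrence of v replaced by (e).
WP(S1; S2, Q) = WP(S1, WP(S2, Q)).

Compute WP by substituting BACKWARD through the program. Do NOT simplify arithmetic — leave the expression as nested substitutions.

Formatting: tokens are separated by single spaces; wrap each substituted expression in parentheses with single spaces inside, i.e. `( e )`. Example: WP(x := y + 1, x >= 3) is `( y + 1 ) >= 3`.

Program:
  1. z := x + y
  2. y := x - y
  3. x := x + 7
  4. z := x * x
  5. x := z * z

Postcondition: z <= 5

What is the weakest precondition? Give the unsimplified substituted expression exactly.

Answer: ( ( x + 7 ) * ( x + 7 ) ) <= 5

Derivation:
post: z <= 5
stmt 5: x := z * z  -- replace 0 occurrence(s) of x with (z * z)
  => z <= 5
stmt 4: z := x * x  -- replace 1 occurrence(s) of z with (x * x)
  => ( x * x ) <= 5
stmt 3: x := x + 7  -- replace 2 occurrence(s) of x with (x + 7)
  => ( ( x + 7 ) * ( x + 7 ) ) <= 5
stmt 2: y := x - y  -- replace 0 occurrence(s) of y with (x - y)
  => ( ( x + 7 ) * ( x + 7 ) ) <= 5
stmt 1: z := x + y  -- replace 0 occurrence(s) of z with (x + y)
  => ( ( x + 7 ) * ( x + 7 ) ) <= 5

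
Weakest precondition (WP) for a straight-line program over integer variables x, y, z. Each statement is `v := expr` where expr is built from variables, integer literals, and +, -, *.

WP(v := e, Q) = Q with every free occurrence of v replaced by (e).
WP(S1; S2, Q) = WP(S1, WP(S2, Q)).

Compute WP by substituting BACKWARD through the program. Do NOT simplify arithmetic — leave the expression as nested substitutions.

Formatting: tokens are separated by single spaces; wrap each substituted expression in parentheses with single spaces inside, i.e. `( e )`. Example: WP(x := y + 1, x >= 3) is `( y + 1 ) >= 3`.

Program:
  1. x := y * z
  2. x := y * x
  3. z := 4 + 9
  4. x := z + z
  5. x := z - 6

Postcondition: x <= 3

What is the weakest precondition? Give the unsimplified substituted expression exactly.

post: x <= 3
stmt 5: x := z - 6  -- replace 1 occurrence(s) of x with (z - 6)
  => ( z - 6 ) <= 3
stmt 4: x := z + z  -- replace 0 occurrence(s) of x with (z + z)
  => ( z - 6 ) <= 3
stmt 3: z := 4 + 9  -- replace 1 occurrence(s) of z with (4 + 9)
  => ( ( 4 + 9 ) - 6 ) <= 3
stmt 2: x := y * x  -- replace 0 occurrence(s) of x with (y * x)
  => ( ( 4 + 9 ) - 6 ) <= 3
stmt 1: x := y * z  -- replace 0 occurrence(s) of x with (y * z)
  => ( ( 4 + 9 ) - 6 ) <= 3

Answer: ( ( 4 + 9 ) - 6 ) <= 3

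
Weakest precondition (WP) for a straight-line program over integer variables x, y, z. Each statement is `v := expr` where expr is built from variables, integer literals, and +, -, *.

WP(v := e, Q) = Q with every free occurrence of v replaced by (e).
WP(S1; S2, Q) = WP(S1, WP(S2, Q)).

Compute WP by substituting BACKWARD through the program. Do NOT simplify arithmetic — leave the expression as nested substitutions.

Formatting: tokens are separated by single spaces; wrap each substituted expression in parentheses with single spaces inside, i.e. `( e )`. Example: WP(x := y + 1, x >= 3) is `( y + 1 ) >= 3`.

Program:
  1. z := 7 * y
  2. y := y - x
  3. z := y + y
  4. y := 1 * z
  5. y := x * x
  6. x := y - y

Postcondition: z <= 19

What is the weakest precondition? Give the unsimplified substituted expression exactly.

post: z <= 19
stmt 6: x := y - y  -- replace 0 occurrence(s) of x with (y - y)
  => z <= 19
stmt 5: y := x * x  -- replace 0 occurrence(s) of y with (x * x)
  => z <= 19
stmt 4: y := 1 * z  -- replace 0 occurrence(s) of y with (1 * z)
  => z <= 19
stmt 3: z := y + y  -- replace 1 occurrence(s) of z with (y + y)
  => ( y + y ) <= 19
stmt 2: y := y - x  -- replace 2 occurrence(s) of y with (y - x)
  => ( ( y - x ) + ( y - x ) ) <= 19
stmt 1: z := 7 * y  -- replace 0 occurrence(s) of z with (7 * y)
  => ( ( y - x ) + ( y - x ) ) <= 19

Answer: ( ( y - x ) + ( y - x ) ) <= 19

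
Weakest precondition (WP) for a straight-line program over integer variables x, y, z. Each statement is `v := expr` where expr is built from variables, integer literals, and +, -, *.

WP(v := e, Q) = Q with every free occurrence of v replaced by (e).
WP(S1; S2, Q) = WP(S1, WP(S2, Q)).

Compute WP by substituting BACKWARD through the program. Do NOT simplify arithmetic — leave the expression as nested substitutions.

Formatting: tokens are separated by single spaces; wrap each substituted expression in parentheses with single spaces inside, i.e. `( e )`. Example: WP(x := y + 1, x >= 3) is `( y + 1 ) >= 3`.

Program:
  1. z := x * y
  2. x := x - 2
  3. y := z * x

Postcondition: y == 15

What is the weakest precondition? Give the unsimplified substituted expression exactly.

post: y == 15
stmt 3: y := z * x  -- replace 1 occurrence(s) of y with (z * x)
  => ( z * x ) == 15
stmt 2: x := x - 2  -- replace 1 occurrence(s) of x with (x - 2)
  => ( z * ( x - 2 ) ) == 15
stmt 1: z := x * y  -- replace 1 occurrence(s) of z with (x * y)
  => ( ( x * y ) * ( x - 2 ) ) == 15

Answer: ( ( x * y ) * ( x - 2 ) ) == 15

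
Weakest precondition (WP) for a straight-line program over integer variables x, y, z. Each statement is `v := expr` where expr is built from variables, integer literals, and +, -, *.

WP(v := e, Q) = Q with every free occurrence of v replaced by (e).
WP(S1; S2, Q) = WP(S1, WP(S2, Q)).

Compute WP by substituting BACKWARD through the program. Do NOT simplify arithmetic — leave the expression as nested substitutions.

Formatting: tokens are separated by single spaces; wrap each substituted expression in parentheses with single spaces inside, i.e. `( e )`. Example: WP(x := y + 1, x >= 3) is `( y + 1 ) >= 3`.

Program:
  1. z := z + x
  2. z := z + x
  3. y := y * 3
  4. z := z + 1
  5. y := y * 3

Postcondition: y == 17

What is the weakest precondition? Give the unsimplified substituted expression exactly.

Answer: ( ( y * 3 ) * 3 ) == 17

Derivation:
post: y == 17
stmt 5: y := y * 3  -- replace 1 occurrence(s) of y with (y * 3)
  => ( y * 3 ) == 17
stmt 4: z := z + 1  -- replace 0 occurrence(s) of z with (z + 1)
  => ( y * 3 ) == 17
stmt 3: y := y * 3  -- replace 1 occurrence(s) of y with (y * 3)
  => ( ( y * 3 ) * 3 ) == 17
stmt 2: z := z + x  -- replace 0 occurrence(s) of z with (z + x)
  => ( ( y * 3 ) * 3 ) == 17
stmt 1: z := z + x  -- replace 0 occurrence(s) of z with (z + x)
  => ( ( y * 3 ) * 3 ) == 17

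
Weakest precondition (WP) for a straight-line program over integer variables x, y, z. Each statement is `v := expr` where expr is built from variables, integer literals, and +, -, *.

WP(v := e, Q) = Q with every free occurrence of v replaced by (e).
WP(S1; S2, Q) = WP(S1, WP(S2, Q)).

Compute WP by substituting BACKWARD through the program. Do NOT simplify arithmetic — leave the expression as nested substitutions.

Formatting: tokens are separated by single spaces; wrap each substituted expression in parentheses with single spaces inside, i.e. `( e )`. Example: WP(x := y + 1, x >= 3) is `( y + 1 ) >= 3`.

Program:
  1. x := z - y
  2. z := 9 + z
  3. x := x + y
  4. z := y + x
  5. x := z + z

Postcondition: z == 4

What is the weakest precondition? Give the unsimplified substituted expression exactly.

Answer: ( y + ( ( z - y ) + y ) ) == 4

Derivation:
post: z == 4
stmt 5: x := z + z  -- replace 0 occurrence(s) of x with (z + z)
  => z == 4
stmt 4: z := y + x  -- replace 1 occurrence(s) of z with (y + x)
  => ( y + x ) == 4
stmt 3: x := x + y  -- replace 1 occurrence(s) of x with (x + y)
  => ( y + ( x + y ) ) == 4
stmt 2: z := 9 + z  -- replace 0 occurrence(s) of z with (9 + z)
  => ( y + ( x + y ) ) == 4
stmt 1: x := z - y  -- replace 1 occurrence(s) of x with (z - y)
  => ( y + ( ( z - y ) + y ) ) == 4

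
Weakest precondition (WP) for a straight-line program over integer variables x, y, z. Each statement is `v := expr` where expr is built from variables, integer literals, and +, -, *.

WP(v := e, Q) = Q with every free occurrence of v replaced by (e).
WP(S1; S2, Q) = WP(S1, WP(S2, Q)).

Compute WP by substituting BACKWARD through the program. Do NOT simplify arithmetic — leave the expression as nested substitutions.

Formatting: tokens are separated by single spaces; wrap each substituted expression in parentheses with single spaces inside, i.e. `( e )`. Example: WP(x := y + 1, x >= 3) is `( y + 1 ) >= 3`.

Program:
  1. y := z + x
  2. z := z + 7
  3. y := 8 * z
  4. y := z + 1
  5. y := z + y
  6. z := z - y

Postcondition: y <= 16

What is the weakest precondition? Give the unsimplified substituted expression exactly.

post: y <= 16
stmt 6: z := z - y  -- replace 0 occurrence(s) of z with (z - y)
  => y <= 16
stmt 5: y := z + y  -- replace 1 occurrence(s) of y with (z + y)
  => ( z + y ) <= 16
stmt 4: y := z + 1  -- replace 1 occurrence(s) of y with (z + 1)
  => ( z + ( z + 1 ) ) <= 16
stmt 3: y := 8 * z  -- replace 0 occurrence(s) of y with (8 * z)
  => ( z + ( z + 1 ) ) <= 16
stmt 2: z := z + 7  -- replace 2 occurrence(s) of z with (z + 7)
  => ( ( z + 7 ) + ( ( z + 7 ) + 1 ) ) <= 16
stmt 1: y := z + x  -- replace 0 occurrence(s) of y with (z + x)
  => ( ( z + 7 ) + ( ( z + 7 ) + 1 ) ) <= 16

Answer: ( ( z + 7 ) + ( ( z + 7 ) + 1 ) ) <= 16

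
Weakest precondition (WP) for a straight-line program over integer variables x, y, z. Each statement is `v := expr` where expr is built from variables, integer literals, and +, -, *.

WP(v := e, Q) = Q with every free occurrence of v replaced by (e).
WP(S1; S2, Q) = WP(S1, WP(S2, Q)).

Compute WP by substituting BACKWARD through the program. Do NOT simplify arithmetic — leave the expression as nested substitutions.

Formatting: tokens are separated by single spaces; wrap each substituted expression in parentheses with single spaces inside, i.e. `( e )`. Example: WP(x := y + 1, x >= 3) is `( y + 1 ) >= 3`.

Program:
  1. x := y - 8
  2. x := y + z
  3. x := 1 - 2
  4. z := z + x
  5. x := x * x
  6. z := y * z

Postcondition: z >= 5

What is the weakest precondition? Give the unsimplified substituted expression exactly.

post: z >= 5
stmt 6: z := y * z  -- replace 1 occurrence(s) of z with (y * z)
  => ( y * z ) >= 5
stmt 5: x := x * x  -- replace 0 occurrence(s) of x with (x * x)
  => ( y * z ) >= 5
stmt 4: z := z + x  -- replace 1 occurrence(s) of z with (z + x)
  => ( y * ( z + x ) ) >= 5
stmt 3: x := 1 - 2  -- replace 1 occurrence(s) of x with (1 - 2)
  => ( y * ( z + ( 1 - 2 ) ) ) >= 5
stmt 2: x := y + z  -- replace 0 occurrence(s) of x with (y + z)
  => ( y * ( z + ( 1 - 2 ) ) ) >= 5
stmt 1: x := y - 8  -- replace 0 occurrence(s) of x with (y - 8)
  => ( y * ( z + ( 1 - 2 ) ) ) >= 5

Answer: ( y * ( z + ( 1 - 2 ) ) ) >= 5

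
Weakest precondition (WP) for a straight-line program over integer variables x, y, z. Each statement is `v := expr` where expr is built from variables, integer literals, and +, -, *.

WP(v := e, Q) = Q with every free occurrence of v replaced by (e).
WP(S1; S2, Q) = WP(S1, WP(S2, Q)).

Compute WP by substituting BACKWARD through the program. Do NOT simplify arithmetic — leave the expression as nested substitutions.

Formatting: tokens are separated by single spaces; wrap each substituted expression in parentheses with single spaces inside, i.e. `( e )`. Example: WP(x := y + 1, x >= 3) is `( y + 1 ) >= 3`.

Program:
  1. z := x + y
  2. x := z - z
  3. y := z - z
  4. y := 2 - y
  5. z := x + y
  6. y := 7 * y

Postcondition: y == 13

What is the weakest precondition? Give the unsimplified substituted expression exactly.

post: y == 13
stmt 6: y := 7 * y  -- replace 1 occurrence(s) of y with (7 * y)
  => ( 7 * y ) == 13
stmt 5: z := x + y  -- replace 0 occurrence(s) of z with (x + y)
  => ( 7 * y ) == 13
stmt 4: y := 2 - y  -- replace 1 occurrence(s) of y with (2 - y)
  => ( 7 * ( 2 - y ) ) == 13
stmt 3: y := z - z  -- replace 1 occurrence(s) of y with (z - z)
  => ( 7 * ( 2 - ( z - z ) ) ) == 13
stmt 2: x := z - z  -- replace 0 occurrence(s) of x with (z - z)
  => ( 7 * ( 2 - ( z - z ) ) ) == 13
stmt 1: z := x + y  -- replace 2 occurrence(s) of z with (x + y)
  => ( 7 * ( 2 - ( ( x + y ) - ( x + y ) ) ) ) == 13

Answer: ( 7 * ( 2 - ( ( x + y ) - ( x + y ) ) ) ) == 13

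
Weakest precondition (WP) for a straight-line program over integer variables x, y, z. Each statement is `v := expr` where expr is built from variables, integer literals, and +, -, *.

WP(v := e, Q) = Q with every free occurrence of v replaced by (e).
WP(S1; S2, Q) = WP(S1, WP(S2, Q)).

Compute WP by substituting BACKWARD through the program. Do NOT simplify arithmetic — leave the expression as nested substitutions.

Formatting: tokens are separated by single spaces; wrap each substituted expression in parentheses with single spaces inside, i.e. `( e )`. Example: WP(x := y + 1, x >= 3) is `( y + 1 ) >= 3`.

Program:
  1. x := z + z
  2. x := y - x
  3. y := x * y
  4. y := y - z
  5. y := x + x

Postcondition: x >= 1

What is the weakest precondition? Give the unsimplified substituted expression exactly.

post: x >= 1
stmt 5: y := x + x  -- replace 0 occurrence(s) of y with (x + x)
  => x >= 1
stmt 4: y := y - z  -- replace 0 occurrence(s) of y with (y - z)
  => x >= 1
stmt 3: y := x * y  -- replace 0 occurrence(s) of y with (x * y)
  => x >= 1
stmt 2: x := y - x  -- replace 1 occurrence(s) of x with (y - x)
  => ( y - x ) >= 1
stmt 1: x := z + z  -- replace 1 occurrence(s) of x with (z + z)
  => ( y - ( z + z ) ) >= 1

Answer: ( y - ( z + z ) ) >= 1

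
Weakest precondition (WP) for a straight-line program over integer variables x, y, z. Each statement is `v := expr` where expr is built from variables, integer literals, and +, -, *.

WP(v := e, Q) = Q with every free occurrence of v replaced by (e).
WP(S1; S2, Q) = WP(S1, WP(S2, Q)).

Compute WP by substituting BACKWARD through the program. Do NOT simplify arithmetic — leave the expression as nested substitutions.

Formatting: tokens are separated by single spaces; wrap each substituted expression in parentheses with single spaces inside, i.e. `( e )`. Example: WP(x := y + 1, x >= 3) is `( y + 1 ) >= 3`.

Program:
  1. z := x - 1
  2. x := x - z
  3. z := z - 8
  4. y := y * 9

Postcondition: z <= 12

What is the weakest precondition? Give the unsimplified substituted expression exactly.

post: z <= 12
stmt 4: y := y * 9  -- replace 0 occurrence(s) of y with (y * 9)
  => z <= 12
stmt 3: z := z - 8  -- replace 1 occurrence(s) of z with (z - 8)
  => ( z - 8 ) <= 12
stmt 2: x := x - z  -- replace 0 occurrence(s) of x with (x - z)
  => ( z - 8 ) <= 12
stmt 1: z := x - 1  -- replace 1 occurrence(s) of z with (x - 1)
  => ( ( x - 1 ) - 8 ) <= 12

Answer: ( ( x - 1 ) - 8 ) <= 12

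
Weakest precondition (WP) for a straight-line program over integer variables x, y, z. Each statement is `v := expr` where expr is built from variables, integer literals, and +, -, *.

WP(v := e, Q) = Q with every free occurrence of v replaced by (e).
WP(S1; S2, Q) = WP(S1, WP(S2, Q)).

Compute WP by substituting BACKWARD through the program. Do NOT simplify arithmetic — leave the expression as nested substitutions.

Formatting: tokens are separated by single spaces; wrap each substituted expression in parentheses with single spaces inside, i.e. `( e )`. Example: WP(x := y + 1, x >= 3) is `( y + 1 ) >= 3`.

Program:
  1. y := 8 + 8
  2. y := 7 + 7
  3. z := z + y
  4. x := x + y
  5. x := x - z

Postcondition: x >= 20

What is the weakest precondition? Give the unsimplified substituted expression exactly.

Answer: ( ( x + ( 7 + 7 ) ) - ( z + ( 7 + 7 ) ) ) >= 20

Derivation:
post: x >= 20
stmt 5: x := x - z  -- replace 1 occurrence(s) of x with (x - z)
  => ( x - z ) >= 20
stmt 4: x := x + y  -- replace 1 occurrence(s) of x with (x + y)
  => ( ( x + y ) - z ) >= 20
stmt 3: z := z + y  -- replace 1 occurrence(s) of z with (z + y)
  => ( ( x + y ) - ( z + y ) ) >= 20
stmt 2: y := 7 + 7  -- replace 2 occurrence(s) of y with (7 + 7)
  => ( ( x + ( 7 + 7 ) ) - ( z + ( 7 + 7 ) ) ) >= 20
stmt 1: y := 8 + 8  -- replace 0 occurrence(s) of y with (8 + 8)
  => ( ( x + ( 7 + 7 ) ) - ( z + ( 7 + 7 ) ) ) >= 20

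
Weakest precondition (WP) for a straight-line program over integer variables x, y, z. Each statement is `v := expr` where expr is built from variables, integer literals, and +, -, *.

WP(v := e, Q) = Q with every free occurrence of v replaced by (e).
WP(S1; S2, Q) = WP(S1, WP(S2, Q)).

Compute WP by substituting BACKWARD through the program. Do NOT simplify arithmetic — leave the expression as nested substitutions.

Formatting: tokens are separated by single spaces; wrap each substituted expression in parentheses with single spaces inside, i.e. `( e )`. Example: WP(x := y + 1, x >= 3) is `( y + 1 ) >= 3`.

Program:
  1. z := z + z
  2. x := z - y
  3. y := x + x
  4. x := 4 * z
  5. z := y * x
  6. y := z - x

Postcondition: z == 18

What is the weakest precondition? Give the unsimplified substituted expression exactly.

Answer: ( ( ( ( z + z ) - y ) + ( ( z + z ) - y ) ) * ( 4 * ( z + z ) ) ) == 18

Derivation:
post: z == 18
stmt 6: y := z - x  -- replace 0 occurrence(s) of y with (z - x)
  => z == 18
stmt 5: z := y * x  -- replace 1 occurrence(s) of z with (y * x)
  => ( y * x ) == 18
stmt 4: x := 4 * z  -- replace 1 occurrence(s) of x with (4 * z)
  => ( y * ( 4 * z ) ) == 18
stmt 3: y := x + x  -- replace 1 occurrence(s) of y with (x + x)
  => ( ( x + x ) * ( 4 * z ) ) == 18
stmt 2: x := z - y  -- replace 2 occurrence(s) of x with (z - y)
  => ( ( ( z - y ) + ( z - y ) ) * ( 4 * z ) ) == 18
stmt 1: z := z + z  -- replace 3 occurrence(s) of z with (z + z)
  => ( ( ( ( z + z ) - y ) + ( ( z + z ) - y ) ) * ( 4 * ( z + z ) ) ) == 18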